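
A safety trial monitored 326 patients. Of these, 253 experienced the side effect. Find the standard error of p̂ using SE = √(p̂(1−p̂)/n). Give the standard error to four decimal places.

SE = 0.0231

With x = 253 successes in n = 326, p̂ = 0.77607.
p̂(1−p̂) = 0.77607·0.22393 = 0.173785.
SE = √(0.173785/326) = 0.0231.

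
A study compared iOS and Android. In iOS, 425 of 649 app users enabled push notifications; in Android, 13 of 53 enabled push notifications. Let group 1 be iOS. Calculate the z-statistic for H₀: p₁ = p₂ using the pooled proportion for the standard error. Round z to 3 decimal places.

Sample proportions: p̂₁ = 425/649 = 0.65485 and p̂₂ = 13/53 = 0.24528.
Pooling: p̂ = 438/702 = 0.62393.
SE = √[p̂(1−p̂)(1/n₁+1/n₂)] = √[0.62393·0.37607·(1/649+1/53)] ≈ 0.069201.
z = (p̂₁ − p̂₂)/SE = (0.65485 − 0.24528)/0.069201 = 0.40957/0.069201 = 5.919.

z = 5.919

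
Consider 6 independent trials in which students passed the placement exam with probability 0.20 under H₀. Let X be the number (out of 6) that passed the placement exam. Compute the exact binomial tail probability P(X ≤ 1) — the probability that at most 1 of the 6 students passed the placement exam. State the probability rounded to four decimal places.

X ~ Binomial(n=6, p=0.20).
P(X ≤ 1) = C(6,0)·0.20^0·0.80^6 + C(6,1)·0.20^1·0.80^5.
= 0.262144 + 0.393216 = 0.6554.

P = 0.6554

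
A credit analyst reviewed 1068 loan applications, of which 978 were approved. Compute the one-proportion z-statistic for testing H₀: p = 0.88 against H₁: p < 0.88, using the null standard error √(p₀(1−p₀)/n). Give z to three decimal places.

With x = 978 successes in n = 1068, p̂ = 0.91573.
Null standard error: √(0.88·0.12/1068) = √0.000098876 = 0.009944.
z = (p̂ − p₀)/SE = (0.91573 − 0.88)/0.009944 = 3.593.

z = 3.593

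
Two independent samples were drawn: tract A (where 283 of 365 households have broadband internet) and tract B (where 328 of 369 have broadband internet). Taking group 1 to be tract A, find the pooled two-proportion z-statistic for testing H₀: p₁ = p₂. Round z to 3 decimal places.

z = -4.118

p̂₁ = 283/365 = 0.77534, p̂₂ = 328/369 = 0.88889.
Pooled p̂ = (283+328)/(365+369) = 611/734 = 0.83243.
Pooled SE = √[0.1394936·0.00544975] ≈ 0.027572.
z = -0.11355/0.027572 = -4.118.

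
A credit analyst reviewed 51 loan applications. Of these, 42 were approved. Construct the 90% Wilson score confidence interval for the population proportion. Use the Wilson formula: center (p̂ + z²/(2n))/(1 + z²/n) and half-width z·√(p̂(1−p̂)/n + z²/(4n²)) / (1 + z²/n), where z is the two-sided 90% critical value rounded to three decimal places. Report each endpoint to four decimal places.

(0.7201, 0.8943)

p̂ = 42/51 = 0.82353; z = 1.645, so z² = 2.706025.
Denominator 1 + z²/n = 1 + 2.706025/51 = 1.053059.
Center = (0.82353 + 0.026530)/1.053059 = 0.80723.
Radicand: p̂(1−p̂)/n + z²/(4n²) = 0.002849583 + 0.000260095 = 0.003109678.
Half-width = z·√(radicand)/denom = 1.645·0.055764/1.053059 = 0.08711.
So the interval runs from 0.7201 to 0.8943.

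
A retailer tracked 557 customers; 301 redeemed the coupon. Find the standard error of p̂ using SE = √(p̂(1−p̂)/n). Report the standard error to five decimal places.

Sample proportion p̂ = 301/557 = 0.54039.
p̂(1−p̂) = 0.248369.
SE = √(0.248369/557) = 0.02112.

SE = 0.02112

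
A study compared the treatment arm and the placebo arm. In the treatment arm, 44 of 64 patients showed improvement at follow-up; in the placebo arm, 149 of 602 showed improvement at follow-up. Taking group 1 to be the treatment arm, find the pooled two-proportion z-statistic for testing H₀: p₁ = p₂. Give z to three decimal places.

z = 7.377

Sample proportions: p̂₁ = 44/64 = 0.68750 and p̂₂ = 149/602 = 0.24751.
Pooled p̂ = (44+149)/(64+602) = 193/666 = 0.28979.
Pooled SE = √[0.2058117·0.01728613] ≈ 0.059646.
z = (p̂₁ − p̂₂)/SE = (0.68750 − 0.24751)/0.059646 = 0.43999/0.059646 = 7.377.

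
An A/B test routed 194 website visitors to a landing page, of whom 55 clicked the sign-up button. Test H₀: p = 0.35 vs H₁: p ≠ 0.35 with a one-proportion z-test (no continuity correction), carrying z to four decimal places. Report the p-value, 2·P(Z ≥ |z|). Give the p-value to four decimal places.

p-value = 0.0522

p̂ = 55/194 = 0.28351.
Null standard error: √(0.35·0.65/194) = √0.001172680 = 0.034244.
z = (p̂ − p₀)/SE = (55/194 − 0.35)/0.034244 ≈ -1.9418.
From the standard normal, 2·P(Z ≥ |z|) = 0.0522.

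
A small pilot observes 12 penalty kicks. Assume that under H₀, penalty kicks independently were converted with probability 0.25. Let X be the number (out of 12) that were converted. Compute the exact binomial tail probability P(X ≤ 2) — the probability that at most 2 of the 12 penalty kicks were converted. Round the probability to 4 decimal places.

X ~ Binomial(n=12, p=0.25).
P(X ≤ 2) = C(12,0)·0.25^0·0.75^12 + C(12,1)·0.25^1·0.75^11 + C(12,2)·0.25^2·0.75^10.
= 0.031676 + 0.126705 + 0.232293 = 0.3907.

P = 0.3907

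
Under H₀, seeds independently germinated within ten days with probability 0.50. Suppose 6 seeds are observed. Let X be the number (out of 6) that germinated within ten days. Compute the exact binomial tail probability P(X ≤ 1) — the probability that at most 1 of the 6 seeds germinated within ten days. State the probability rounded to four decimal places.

X ~ Binomial(n=6, p=0.50).
P(X ≤ 1) = C(6,0)·0.50^0·0.50^6 + C(6,1)·0.50^1·0.50^5.
= 0.015625 + 0.093750 = 0.1094.

P = 0.1094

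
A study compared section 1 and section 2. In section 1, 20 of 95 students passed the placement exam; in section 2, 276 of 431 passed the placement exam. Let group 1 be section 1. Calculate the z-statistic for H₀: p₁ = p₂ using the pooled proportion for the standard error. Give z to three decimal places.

z = -7.645

Sample proportions: p̂₁ = 20/95 = 0.21053 and p̂₂ = 276/431 = 0.64037.
Pooled p̂ = (20+276)/(95+431) = 296/526 = 0.56274.
Pooled SE = √[0.2460640·0.01284650] ≈ 0.056223.
z = (p̂₁ − p̂₂)/SE = (0.21053 − 0.64037)/0.056223 = -0.42984/0.056223 = -7.645.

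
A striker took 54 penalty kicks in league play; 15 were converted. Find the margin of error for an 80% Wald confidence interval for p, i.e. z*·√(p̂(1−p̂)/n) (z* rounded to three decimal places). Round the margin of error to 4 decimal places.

The sample proportion is 15/54 = 0.27778.
SE(p̂) = √(0.27778·0.72222/54) = 0.060952.
The 80% critical value is z* = 1.282.
ME = 1.282·0.060952 = 0.0781.

ME = 0.0781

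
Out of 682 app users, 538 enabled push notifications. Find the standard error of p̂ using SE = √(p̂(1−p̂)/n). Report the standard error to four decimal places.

With x = 538 successes in n = 682, p̂ = 0.78886.
p̂(1−p̂) = 0.166560.
Dividing by n and taking the root: √0.000244223 = 0.0156.

SE = 0.0156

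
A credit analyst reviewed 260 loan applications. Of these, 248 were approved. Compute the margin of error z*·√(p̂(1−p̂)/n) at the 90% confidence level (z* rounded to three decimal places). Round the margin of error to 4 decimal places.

ME = 0.0214

Sample proportion p̂ = 248/260 = 0.95385.
Standard error of p̂: √(0.044024/260) = √0.000169322 = 0.013012.
For 90% confidence, z* = 1.645.
ME = 1.645·0.013012 = 0.0214.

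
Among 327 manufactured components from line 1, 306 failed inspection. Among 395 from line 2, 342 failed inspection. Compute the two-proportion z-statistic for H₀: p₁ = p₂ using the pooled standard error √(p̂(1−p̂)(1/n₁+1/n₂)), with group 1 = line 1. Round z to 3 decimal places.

z = 3.085

p̂₁ = 306/327 = 0.93578, p̂₂ = 342/395 = 0.86582.
Pooling: p̂ = 648/722 = 0.89751.
Pooled SE = √[0.0919882·0.00558975] ≈ 0.022676.
z = (p̂₁ − p̂₂)/SE = (0.93578 − 0.86582)/0.022676 = 0.06996/0.022676 = 3.085.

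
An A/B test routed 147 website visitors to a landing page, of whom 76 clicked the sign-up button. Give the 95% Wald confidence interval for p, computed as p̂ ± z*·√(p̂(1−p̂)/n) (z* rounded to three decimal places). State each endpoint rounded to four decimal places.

(0.4362, 0.5978)

With x = 76 successes in n = 147, p̂ = 0.51701.
Standard error of p̂: √(0.249711/147) = √0.001698713 = 0.041215.
For 95% confidence, z* = 1.960.
Margin = 1.960·0.041215 = 0.08078.
CI: 0.51701 ± 0.08078 = (0.4362, 0.5978).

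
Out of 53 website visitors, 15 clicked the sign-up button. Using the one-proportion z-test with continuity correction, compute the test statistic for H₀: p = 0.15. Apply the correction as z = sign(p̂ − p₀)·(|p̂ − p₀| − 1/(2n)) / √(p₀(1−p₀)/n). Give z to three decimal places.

With x = 15 successes in n = 53, p̂ = 0.28302. p̂ − p₀ = 0.133019.
Continuity correction 1/(2n) = 1/106 = 0.009434.
Corrected numerator: |0.133019| − 0.009434 = 0.123585.
Null standard error: √(0.15·0.85/53) = √0.002405660 = 0.049048.
z = +0.123585/0.049048 = 2.520.

z = 2.520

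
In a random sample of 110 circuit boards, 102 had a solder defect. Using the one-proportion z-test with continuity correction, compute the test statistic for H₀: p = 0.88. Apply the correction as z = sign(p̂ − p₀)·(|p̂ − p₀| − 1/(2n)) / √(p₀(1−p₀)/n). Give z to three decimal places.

z = 1.379

The sample proportion is 102/110 = 0.92727. p̂ − p₀ = 0.047273.
1/(2n) = 0.004545.
Corrected numerator: |0.047273| − 0.004545 = 0.042728.
Under H₀, SE = √(p₀(1−p₀)/n) = √(0.88·0.12/110) = √0.000960000 = 0.030984.
z = (+)0.042728/0.030984 = 1.379.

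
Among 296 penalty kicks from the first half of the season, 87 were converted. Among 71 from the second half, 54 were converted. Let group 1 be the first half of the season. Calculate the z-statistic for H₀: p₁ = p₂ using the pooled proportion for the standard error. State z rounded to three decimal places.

z = -7.260

p̂₁ = 87/296 = 0.29392, p̂₂ = 54/71 = 0.76056.
Pooling: p̂ = 141/367 = 0.38420.
Pooled SE = √[0.2365895·0.01746289] ≈ 0.064277.
z = -0.46664/0.064277 = -7.260.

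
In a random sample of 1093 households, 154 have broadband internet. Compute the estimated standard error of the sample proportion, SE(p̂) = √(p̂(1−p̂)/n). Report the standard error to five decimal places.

SE = 0.01052

p̂ = 154/1093 = 0.14090.
p̂(1−p̂) = 0.121047.
SE = √(0.121047/1093) = √0.000110747 = 0.01052.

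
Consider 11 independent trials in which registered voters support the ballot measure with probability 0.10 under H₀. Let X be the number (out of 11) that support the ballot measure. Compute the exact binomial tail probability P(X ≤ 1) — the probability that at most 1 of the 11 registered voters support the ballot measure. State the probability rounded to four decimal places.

X is binomial with n = 11 and p = 0.10.
P(X ≤ 1) = C(11,0)·0.10^0·0.90^11 + C(11,1)·0.10^1·0.90^10.
= 0.313811 + 0.383546 = 0.6974.

P = 0.6974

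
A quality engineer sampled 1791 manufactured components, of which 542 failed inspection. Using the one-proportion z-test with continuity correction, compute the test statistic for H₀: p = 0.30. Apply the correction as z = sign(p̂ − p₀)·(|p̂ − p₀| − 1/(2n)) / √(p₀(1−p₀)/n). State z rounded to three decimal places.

z = 0.217

The sample proportion is 542/1791 = 0.30262. p̂ − p₀ = 0.002624.
1/(2n) = 0.000279.
Corrected numerator: |0.002624| − 0.000279 = 0.002345.
Null standard error: √(0.30·0.70/1791) = √0.000117253 = 0.010828.
z = +0.002345/0.010828 = 0.217.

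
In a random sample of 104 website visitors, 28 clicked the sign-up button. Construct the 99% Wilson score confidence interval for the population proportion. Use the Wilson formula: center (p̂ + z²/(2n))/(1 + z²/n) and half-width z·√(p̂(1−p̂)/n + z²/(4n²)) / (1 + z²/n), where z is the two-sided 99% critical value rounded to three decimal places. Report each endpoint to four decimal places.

(0.1736, 0.3926)

p̂ = 28/104 = 0.26923; z = 2.576, so z² = 6.635776.
1 + z²/n = 1.063806.
Center = (0.26923 + 0.031903)/1.063806 = 0.28307.
Radicand: p̂(1−p̂)/n + z²/(4n²) = 0.001891784 + 0.000153379 = 0.002045163.
Half-width = z·√(radicand)/denom = 2.576·0.045223/1.063806 = 0.10951.
So the interval runs from 0.1736 to 0.3926.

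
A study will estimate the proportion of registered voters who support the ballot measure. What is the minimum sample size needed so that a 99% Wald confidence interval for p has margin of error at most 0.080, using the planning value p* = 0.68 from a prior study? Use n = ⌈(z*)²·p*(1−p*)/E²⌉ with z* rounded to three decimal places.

For 99% confidence, z* = 2.576.
p*(1−p*) = 0.68·0.32 = 0.2176.
Required n before rounding: 6.635776 × 0.2176 / 0.080² = 225.616.
Rounding up, n = 226.

n = 226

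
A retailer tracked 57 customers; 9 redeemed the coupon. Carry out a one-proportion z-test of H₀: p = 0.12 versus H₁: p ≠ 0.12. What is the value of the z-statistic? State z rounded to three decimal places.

Sample proportion p̂ = 9/57 = 0.15789.
SE₀ = √(0.12·0.88/57) = 0.043042.
z = (0.15789 − 0.12)/0.043042 = 0.03789/0.043042 = 0.880.

z = 0.880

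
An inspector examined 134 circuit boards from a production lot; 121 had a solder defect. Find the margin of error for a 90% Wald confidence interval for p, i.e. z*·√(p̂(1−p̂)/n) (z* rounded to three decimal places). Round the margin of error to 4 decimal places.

ME = 0.0421

The sample proportion is 121/134 = 0.90299.
SE(p̂) = √(0.90299·0.09701/134) = 0.025569.
z* = 1.645 at the 90% level.
So ME = 0.0421.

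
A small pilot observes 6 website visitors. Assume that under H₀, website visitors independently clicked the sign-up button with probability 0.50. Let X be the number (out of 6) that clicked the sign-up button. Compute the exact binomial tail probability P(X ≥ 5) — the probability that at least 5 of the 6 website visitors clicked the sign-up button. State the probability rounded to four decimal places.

X is binomial with n = 6 and p = 0.50.
P(X ≥ 5) = C(6,5)·0.50^5·0.50^1 + C(6,6)·0.50^6·0.50^0.
= 0.093750 + 0.015625 = 0.1094.

P = 0.1094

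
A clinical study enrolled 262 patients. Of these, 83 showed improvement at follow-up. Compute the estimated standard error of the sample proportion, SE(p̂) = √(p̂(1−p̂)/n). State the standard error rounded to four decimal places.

The sample proportion is 83/262 = 0.31679.
p̂(1−p̂) = 0.31679·0.68321 = 0.216434.
Dividing by n and taking the root: √0.000826084 = 0.0287.

SE = 0.0287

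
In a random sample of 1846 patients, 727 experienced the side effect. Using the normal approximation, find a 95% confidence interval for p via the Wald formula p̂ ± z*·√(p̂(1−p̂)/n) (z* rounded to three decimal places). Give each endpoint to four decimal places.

(0.3715, 0.4161)

With x = 727 successes in n = 1846, p̂ = 0.39382.
SE = √(p̂(1−p̂)/n) = √(0.238727/1846) = 0.011372.
The 95% critical value is z* = 1.960.
Margin = 1.960·0.011372 = 0.02229.
CI: 0.39382 ± 0.02229 = (0.3715, 0.4161).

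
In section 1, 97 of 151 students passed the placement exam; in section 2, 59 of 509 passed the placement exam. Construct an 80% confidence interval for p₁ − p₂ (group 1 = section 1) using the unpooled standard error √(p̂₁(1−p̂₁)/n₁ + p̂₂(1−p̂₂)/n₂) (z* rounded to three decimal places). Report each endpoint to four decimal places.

(0.4733, 0.5797)

p̂₁ = 97/151 = 0.64238, p̂₂ = 59/509 = 0.11591; p̂₁ − p̂₂ = 0.52647.
SE = √(0.001521369 + 0.000201331) = √0.001722700 = 0.041505.
For 80% confidence, z* = 1.282. Margin of error = 0.05321.
So the interval runs from 0.4733 to 0.5797.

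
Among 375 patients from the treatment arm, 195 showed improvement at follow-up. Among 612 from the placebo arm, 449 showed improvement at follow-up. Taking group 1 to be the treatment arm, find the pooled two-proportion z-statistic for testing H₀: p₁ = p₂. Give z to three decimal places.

z = -6.842

Sample proportions: p̂₁ = 195/375 = 0.52000 and p̂₂ = 449/612 = 0.73366.
Pooling: p̂ = 644/987 = 0.65248.
SE = √[p̂(1−p̂)(1/n₁+1/n₂)] = √[0.65248·0.34752·(1/375+1/612)] ≈ 0.031228.
z = -0.21366/0.031228 = -6.842.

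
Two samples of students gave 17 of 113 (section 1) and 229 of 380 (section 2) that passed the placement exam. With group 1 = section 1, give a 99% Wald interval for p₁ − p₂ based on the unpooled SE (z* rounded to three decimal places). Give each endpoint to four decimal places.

(-0.5603, -0.3441)

p̂₁ = 0.15044, p̂₂ = 0.60263, so the observed difference is -0.45219.
Unpooled SE = √(p̂₁(1−p̂₁)/n₁ + p̂₂(1−p̂₂)/n₂) = √(0.001131058 + 0.000630176) = 0.041967.
For 99% confidence, z* = 2.576. Margin = 2.576·0.041967 = 0.10811.
Interval: -0.45219 ± 0.10811 → (-0.5603, -0.3441).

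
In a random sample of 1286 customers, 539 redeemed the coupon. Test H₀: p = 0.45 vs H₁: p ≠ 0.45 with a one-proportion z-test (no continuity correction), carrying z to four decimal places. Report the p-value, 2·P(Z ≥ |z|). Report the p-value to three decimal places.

p̂ = 539/1286 = 0.41913.
Null standard error: √(0.45·0.55/1286) = √0.000192457 = 0.013873.
Test statistic (full precision, shown to 4 dp): z = (539/1286 − 0.45)/SE₀ ≈ -2.2253.
p-value = 2·P(Z ≥ |z|) with z = -2.2253 → 0.026.

p-value = 0.026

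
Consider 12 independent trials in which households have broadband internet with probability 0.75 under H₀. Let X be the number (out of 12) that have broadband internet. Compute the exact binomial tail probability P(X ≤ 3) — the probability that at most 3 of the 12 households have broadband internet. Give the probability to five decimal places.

P = 0.00039

X is binomial with n = 12 and p = 0.75.
P(X ≤ 3) = C(12,0)·0.75^0·0.25^12 + C(12,1)·0.75^1·0.25^11 + C(12,2)·0.75^2·0.25^10 + C(12,3)·0.75^3·0.25^9.
= 0.000000 + 0.000002 + 0.000035 + 0.000354 = 0.00039.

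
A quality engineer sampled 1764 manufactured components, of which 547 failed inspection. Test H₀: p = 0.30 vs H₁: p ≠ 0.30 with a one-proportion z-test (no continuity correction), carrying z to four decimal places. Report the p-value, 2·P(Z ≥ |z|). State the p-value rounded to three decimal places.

With x = 547 successes in n = 1764, p̂ = 0.31009.
Under H₀, SE = √(p₀(1−p₀)/n) = √(0.30·0.70/1764) = √0.000119048 = 0.010911.
z = (p̂ − p₀)/SE = (547/1764 − 0.30)/0.010911 ≈ 0.9248.
p-value = 2·P(Z ≥ |z|) with z = 0.9248 → 0.355.

p-value = 0.355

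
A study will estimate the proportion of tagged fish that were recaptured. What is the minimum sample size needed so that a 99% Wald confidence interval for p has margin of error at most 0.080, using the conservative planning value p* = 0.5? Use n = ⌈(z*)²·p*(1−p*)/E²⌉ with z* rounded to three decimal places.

n = 260

For 99% confidence, z* = 2.576.
p*(1−p*) = 0.50·0.50 = 0.2500.
(z*)²·p*(1−p*)/E² = 6.635776·0.2500/0.006400 = 259.210.
Rounding up, n = 260.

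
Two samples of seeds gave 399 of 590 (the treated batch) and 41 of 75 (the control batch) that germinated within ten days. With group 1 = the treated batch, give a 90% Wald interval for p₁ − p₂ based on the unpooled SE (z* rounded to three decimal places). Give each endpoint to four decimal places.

(0.0299, 0.2293)

p̂₁ = 399/590 = 0.67627, p̂₂ = 41/75 = 0.54667; p̂₁ − p̂₂ = 0.12960.
Unpooled SE = √(p̂₁(1−p̂₁)/n₁ + p̂₂(1−p̂₂)/n₂) = √(0.000371065 + 0.003304296) = 0.060625.
For 90% confidence, z* = 1.645. Margin = 1.645·0.060625 = 0.09973.
Interval: 0.12960 ± 0.09973 → (0.0299, 0.2293).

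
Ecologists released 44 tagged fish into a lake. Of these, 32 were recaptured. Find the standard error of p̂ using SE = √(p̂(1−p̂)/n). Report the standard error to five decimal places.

p̂ = 32/44 = 0.72727.
p̂(1−p̂) = 0.198348.
Dividing by n and taking the root: √0.004507909 = 0.06714.

SE = 0.06714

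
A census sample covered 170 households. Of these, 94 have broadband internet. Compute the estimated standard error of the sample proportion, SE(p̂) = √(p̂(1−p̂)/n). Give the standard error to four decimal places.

SE = 0.0381

The sample proportion is 94/170 = 0.55294.
p̂(1−p̂) = 0.55294·0.44706 = 0.247197.
SE = √(0.247197/170) = √0.001454100 = 0.0381.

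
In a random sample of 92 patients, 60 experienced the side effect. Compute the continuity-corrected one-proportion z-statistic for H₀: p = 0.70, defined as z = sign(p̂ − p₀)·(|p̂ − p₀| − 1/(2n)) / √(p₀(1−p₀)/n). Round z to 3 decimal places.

Sample proportion p̂ = 60/92 = 0.65217. p̂ − p₀ = -0.047826.
1/(2n) = 0.005435.
Corrected numerator: |-0.047826| − 0.005435 = 0.042391.
Null standard error: √(0.70·0.30/92) = √0.002282609 = 0.047777.
z = −0.042391/0.047777 = -0.887.

z = -0.887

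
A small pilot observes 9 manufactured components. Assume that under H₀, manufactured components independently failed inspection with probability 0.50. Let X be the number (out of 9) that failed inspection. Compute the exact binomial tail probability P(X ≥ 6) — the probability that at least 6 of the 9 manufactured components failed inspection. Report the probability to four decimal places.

P = 0.2539

X ~ Binomial(n=9, p=0.50).
P(X ≥ 6) = C(9,6)·0.50^6·0.50^3 + C(9,7)·0.50^7·0.50^2 + C(9,8)·0.50^8·0.50^1 + C(9,9)·0.50^9·0.50^0.
= 0.164062 + 0.070312 + 0.017578 + 0.001953 = 0.2539.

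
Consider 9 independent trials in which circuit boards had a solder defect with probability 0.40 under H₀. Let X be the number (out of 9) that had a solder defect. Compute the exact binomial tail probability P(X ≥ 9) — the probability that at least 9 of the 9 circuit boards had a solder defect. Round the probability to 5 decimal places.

X ~ Binomial(n=9, p=0.40).
P(X ≥ 9) = C(9,9)·0.40^9·0.60^0.
= 0.000262 = 0.00026.

P = 0.00026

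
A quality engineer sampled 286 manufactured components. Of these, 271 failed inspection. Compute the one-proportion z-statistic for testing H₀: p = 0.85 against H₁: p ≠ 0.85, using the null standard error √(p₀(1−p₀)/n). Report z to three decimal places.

p̂ = 271/286 = 0.94755.
Null standard error: √(0.85·0.15/286) = √0.000445804 = 0.021114.
Test statistic: z = 0.09755/0.021114 = 4.620.

z = 4.620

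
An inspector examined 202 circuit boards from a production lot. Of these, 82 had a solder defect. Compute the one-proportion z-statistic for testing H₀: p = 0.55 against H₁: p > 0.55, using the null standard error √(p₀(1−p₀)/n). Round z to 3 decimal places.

z = -4.116

The sample proportion is 82/202 = 0.40594.
Under H₀, SE = √(p₀(1−p₀)/n) = √(0.55·0.45/202) = √0.001225248 = 0.035004.
z = (p̂ − p₀)/SE = (0.40594 − 0.55)/0.035004 = -4.116.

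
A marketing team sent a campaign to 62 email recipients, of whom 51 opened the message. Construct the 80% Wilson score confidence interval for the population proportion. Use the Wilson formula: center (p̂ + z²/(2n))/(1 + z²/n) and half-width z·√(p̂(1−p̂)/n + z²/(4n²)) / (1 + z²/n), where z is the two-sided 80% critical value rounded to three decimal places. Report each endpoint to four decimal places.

(0.7523, 0.8762)

Here p̂ = 51/62 = 0.82258 and z = 1.282 (z² = 1.643524).
1 + z²/n = 1.026508.
Center = (0.82258 + 0.013254)/1.026508 = 0.81425.
Radicand: p̂(1−p̂)/n + z²/(4n²) = 0.002353899 + 0.000106889 = 0.002460788.
Half-width = 1.282·√0.002460788/1.026508 = 0.06195.
CI: 0.81425 ± 0.06195 = (0.7523, 0.8762).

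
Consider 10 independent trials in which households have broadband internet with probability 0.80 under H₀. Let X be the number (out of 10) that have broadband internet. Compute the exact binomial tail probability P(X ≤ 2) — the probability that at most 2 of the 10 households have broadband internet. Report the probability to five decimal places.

P = 0.00008

X is binomial with n = 10 and p = 0.80.
P(X ≤ 2) = C(10,0)·0.80^0·0.20^10 + C(10,1)·0.80^1·0.20^9 + C(10,2)·0.80^2·0.20^8.
= 0.000000 + 0.000004 + 0.000074 = 0.00008.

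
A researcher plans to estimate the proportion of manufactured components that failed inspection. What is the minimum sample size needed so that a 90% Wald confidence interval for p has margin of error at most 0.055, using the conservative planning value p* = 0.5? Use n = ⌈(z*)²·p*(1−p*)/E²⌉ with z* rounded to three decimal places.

z* = 1.645 at the 90% level.
p*(1−p*) = 0.2500.
Required n before rounding: 2.706025 × 0.2500 / 0.055² = 223.638.
Rounding up, n = 224.

n = 224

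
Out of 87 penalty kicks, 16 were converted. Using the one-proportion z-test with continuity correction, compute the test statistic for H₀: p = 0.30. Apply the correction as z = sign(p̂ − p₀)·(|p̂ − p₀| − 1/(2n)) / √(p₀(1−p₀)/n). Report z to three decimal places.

Sample proportion p̂ = 16/87 = 0.18391. p̂ − p₀ = -0.116092.
Continuity correction 1/(2n) = 1/174 = 0.005747.
Corrected numerator: |-0.116092| − 0.005747 = 0.110345.
Under H₀, SE = √(p₀(1−p₀)/n) = √(0.30·0.70/87) = √0.002413793 = 0.049130.
z = (−)0.110345/0.049130 = -2.246.

z = -2.246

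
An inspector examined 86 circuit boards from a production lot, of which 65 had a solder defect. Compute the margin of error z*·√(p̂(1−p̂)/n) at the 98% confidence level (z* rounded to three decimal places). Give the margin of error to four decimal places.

ME = 0.1078

Sample proportion p̂ = 65/86 = 0.75581.
SE(p̂) = √(0.75581·0.24419/86) = 0.046325.
z* = 2.326 at the 98% level.
Margin of error = z*·SE = 2.326 × 0.046325 = 0.1078.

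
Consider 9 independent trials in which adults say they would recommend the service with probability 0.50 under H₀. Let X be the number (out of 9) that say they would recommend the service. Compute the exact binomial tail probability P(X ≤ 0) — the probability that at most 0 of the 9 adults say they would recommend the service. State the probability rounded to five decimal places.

X ~ Binomial(n=9, p=0.50).
P(X ≤ 0) = C(9,0)·0.50^0·0.50^9.
= 0.001953 = 0.00195.

P = 0.00195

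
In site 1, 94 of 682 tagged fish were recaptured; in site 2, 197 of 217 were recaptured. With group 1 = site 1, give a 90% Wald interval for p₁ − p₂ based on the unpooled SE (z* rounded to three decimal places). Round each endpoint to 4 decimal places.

p̂₁ = 0.13783, p̂₂ = 0.90783, so the observed difference is -0.77000.
Unpooled SE = √(p̂₁(1−p̂₁)/n₁ + p̂₂(1−p̂₂)/n₂) = √(0.000174242 + 0.000385582) = 0.023661.
For 90% confidence, z* = 1.645. Margin = 1.645·0.023661 = 0.03892.
CI: -0.77000 ± 0.03892 = (-0.8089, -0.7311).

(-0.8089, -0.7311)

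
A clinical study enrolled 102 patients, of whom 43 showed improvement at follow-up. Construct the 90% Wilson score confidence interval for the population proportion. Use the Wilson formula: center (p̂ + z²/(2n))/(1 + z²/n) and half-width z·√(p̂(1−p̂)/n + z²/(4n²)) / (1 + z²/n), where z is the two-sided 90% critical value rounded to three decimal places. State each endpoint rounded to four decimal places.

(0.3442, 0.5030)

p̂ = 43/102 = 0.42157; z = 1.645, so z² = 2.706025.
Denominator 1 + z²/n = 1 + 2.706025/102 = 1.026530.
Center = (0.42157 + 0.013265)/1.026530 = 0.42360.
Radicand: p̂(1−p̂)/n + z²/(4n²) = 0.002390672 + 0.000065024 = 0.002455696.
Half-width = 1.645·√0.002455696/1.026530 = 0.07941.
CI: 0.42360 ± 0.07941 = (0.3442, 0.5030).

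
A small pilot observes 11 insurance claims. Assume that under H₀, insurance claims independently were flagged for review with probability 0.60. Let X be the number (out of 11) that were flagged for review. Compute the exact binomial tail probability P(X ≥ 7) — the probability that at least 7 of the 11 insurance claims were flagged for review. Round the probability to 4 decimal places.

P = 0.5328

X ~ Binomial(n=11, p=0.60).
P(X ≥ 7) = Σ_{j=7}^{11} C(11,j)·0.60^j·0.40^{11−j}.
= 0.236490 + 0.177367 + 0.088684 + 0.026605 + 0.003628 = 0.5328.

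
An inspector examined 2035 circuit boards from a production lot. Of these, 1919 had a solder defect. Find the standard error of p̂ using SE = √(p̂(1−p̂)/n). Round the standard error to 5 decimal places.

With x = 1919 successes in n = 2035, p̂ = 0.94300.
p̂(1−p̂) = 0.053751.
Dividing by n and taking the root: √0.000026413 = 0.00514.

SE = 0.00514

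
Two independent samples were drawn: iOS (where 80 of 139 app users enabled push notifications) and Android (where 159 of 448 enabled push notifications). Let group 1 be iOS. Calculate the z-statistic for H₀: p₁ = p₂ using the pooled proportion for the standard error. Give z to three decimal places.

p̂₁ = 80/139 = 0.57554, p̂₂ = 159/448 = 0.35491.
Pooling: p̂ = 239/587 = 0.40716.
Pooled SE = √[0.2413798·0.00942639] ≈ 0.047701.
z = 0.22063/0.047701 = 4.625.

z = 4.625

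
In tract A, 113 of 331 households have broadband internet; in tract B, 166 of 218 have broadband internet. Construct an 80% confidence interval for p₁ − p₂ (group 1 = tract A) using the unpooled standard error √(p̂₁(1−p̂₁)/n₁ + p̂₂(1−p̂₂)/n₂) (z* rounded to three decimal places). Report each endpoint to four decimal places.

(-0.4699, -0.3702)

p̂₁ = 0.34139, p̂₂ = 0.76147, so the observed difference is -0.42008.
SE = √(0.000679283 + 0.000833186) = √0.001512469 = 0.038890.
z* = 1.282 at the 80% level. Margin of error = 0.04986.
CI: -0.42008 ± 0.04986 = (-0.4699, -0.3702).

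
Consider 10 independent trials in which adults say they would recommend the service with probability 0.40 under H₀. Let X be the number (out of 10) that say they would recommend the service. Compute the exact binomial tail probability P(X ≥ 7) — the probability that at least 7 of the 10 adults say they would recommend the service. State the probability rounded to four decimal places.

X ~ Binomial(n=10, p=0.40).
P(X ≥ 7) = C(10,7)·0.40^7·0.60^3 + C(10,8)·0.40^8·0.60^2 + C(10,9)·0.40^9·0.60^1 + C(10,10)·0.40^10·0.60^0.
= 0.042467 + 0.010617 + 0.001573 + 0.000105 = 0.0548.

P = 0.0548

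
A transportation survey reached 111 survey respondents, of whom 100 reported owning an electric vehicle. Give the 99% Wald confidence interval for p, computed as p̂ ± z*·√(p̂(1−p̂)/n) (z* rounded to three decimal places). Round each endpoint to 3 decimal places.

Sample proportion p̂ = 100/111 = 0.90090.
SE = √(p̂(1−p̂)/n) = √(0.089278/111) = 0.028360.
For 99% confidence, z* = 2.576.
Margin of error: 2.576 × 0.028360 = 0.07306.
Interval: 0.90090 ± 0.07306 → (0.828, 0.974).

(0.828, 0.974)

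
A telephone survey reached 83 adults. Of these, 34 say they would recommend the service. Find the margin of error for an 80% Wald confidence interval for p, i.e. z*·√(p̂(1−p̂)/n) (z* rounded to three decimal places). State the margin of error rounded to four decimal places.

ME = 0.0692

With x = 34 successes in n = 83, p̂ = 0.40964.
SE = √(p̂(1−p̂)/n) = √(0.241835/83) = 0.053978.
The 80% critical value is z* = 1.282.
Margin of error = z*·SE = 1.282 × 0.053978 = 0.0692.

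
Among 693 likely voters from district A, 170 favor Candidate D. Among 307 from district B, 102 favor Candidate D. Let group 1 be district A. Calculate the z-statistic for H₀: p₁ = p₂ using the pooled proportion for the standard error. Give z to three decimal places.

z = -2.850

Sample proportions: p̂₁ = 170/693 = 0.24531 and p̂₂ = 102/307 = 0.33225.
Pooled p̂ = (170+102)/(693+307) = 272/1000 = 0.27200.
Pooled SE = √[0.1980160·0.00470033] ≈ 0.030508.
z = (p̂₁ − p̂₂)/SE = (0.24531 − 0.33225)/0.030508 = -0.08694/0.030508 = -2.850.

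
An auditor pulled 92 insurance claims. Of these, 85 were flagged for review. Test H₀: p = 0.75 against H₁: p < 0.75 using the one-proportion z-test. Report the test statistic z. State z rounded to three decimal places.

z = 3.852

With x = 85 successes in n = 92, p̂ = 0.92391.
Under H₀, SE = √(p₀(1−p₀)/n) = √(0.75·0.25/92) = √0.002038043 = 0.045145.
z = (p̂ − p₀)/SE = (0.92391 − 0.75)/0.045145 = 3.852.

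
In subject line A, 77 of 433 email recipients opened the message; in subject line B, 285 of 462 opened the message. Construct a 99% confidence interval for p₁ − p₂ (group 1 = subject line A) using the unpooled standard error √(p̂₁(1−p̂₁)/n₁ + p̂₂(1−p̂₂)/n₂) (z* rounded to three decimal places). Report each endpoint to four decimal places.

(-0.5141, -0.3640)

p̂₁ = 0.17783, p̂₂ = 0.61688, so the observed difference is -0.43905.
Unpooled SE = √(p̂₁(1−p̂₁)/n₁ + p̂₂(1−p̂₂)/n₂) = √(0.000337658 + 0.000511555) = 0.029141.
z* = 2.576 at the 99% level. Margin = 2.576·0.029141 = 0.07507.
So the interval runs from -0.5141 to -0.3640.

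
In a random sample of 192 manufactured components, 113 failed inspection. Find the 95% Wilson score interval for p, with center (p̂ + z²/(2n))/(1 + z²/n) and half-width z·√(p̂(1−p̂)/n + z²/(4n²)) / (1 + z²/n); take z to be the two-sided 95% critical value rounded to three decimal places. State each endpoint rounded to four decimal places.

(0.5179, 0.6557)

p̂ = 113/192 = 0.58854; z = 1.960, so z² = 3.841600.
Denominator 1 + z²/n = 1 + 3.841600/192 = 1.020008.
Center = (0.58854 + 0.010004)/1.020008 = 0.58680.
Radicand: p̂(1−p̂)/n + z²/(4n²) = 0.001261252 + 0.000026053 = 0.001287305.
Half-width = 1.960·√0.001287305/1.020008 = 0.06894.
Interval: 0.58680 ± 0.06894 → (0.5179, 0.6557).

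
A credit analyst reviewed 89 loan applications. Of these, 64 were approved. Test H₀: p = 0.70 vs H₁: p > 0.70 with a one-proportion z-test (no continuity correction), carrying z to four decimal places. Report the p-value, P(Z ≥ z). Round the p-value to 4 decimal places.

Sample proportion p̂ = 64/89 = 0.71910.
Under H₀, SE = √(p₀(1−p₀)/n) = √(0.70·0.30/89) = √0.002359551 = 0.048575.
z = (p̂ − p₀)/SE = (64/89 − 0.70)/0.048575 ≈ 0.3932.
From the standard normal, P(Z ≥ z) = 0.3471.

p-value = 0.3471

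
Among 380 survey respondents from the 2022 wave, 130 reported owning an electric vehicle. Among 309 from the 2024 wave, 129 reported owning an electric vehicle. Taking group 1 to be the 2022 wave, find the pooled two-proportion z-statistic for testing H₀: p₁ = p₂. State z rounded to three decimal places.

Sample proportions: p̂₁ = 130/380 = 0.34211 and p̂₂ = 129/309 = 0.41748.
Pooling: p̂ = 259/689 = 0.37591.
Pooled SE = √[0.2346010·0.00586782] ≈ 0.037103.
z = -0.07537/0.037103 = -2.031.

z = -2.031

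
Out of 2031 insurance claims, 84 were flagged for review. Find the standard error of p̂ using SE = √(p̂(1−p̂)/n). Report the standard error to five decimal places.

p̂ = 84/2031 = 0.04136.
p̂(1−p̂) = 0.04136·0.95864 = 0.039649.
SE = √(0.039649/2031) = √0.000019522 = 0.00442.

SE = 0.00442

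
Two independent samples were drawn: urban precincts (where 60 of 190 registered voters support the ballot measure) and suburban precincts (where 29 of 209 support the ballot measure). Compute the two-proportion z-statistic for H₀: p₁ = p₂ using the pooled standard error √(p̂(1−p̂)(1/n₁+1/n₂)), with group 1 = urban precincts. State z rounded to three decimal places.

z = 4.242

Sample proportions: p̂₁ = 60/190 = 0.31579 and p̂₂ = 29/209 = 0.13876.
Pooled p̂ = (60+29)/(190+209) = 89/399 = 0.22306.
Pooled SE = √[0.1733029·0.01004785] ≈ 0.041729.
z = (p̂₁ − p̂₂)/SE = (0.31579 − 0.13876)/0.041729 = 0.17703/0.041729 = 4.242.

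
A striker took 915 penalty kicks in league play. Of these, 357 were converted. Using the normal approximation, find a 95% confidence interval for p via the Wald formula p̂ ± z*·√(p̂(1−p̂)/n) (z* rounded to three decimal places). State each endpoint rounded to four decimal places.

(0.3586, 0.4218)

With x = 357 successes in n = 915, p̂ = 0.39016.
SE = √(p̂(1−p̂)/n) = √(0.237936/915) = 0.016126.
z* = 1.960 at the 95% level.
Margin = 1.960·0.016126 = 0.03161.
So the interval runs from 0.3586 to 0.4218.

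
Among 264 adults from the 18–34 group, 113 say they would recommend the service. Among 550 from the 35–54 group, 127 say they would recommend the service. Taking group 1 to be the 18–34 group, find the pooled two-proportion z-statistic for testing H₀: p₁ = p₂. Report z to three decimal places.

z = 5.774

p̂₁ = 113/264 = 0.42803, p̂₂ = 127/550 = 0.23091.
Pooled p̂ = (113+127)/(264+550) = 240/814 = 0.29484.
Pooled SE = √[0.2079095·0.00560606] ≈ 0.034140.
z = (p̂₁ − p̂₂)/SE = (0.42803 − 0.23091)/0.034140 = 0.19712/0.034140 = 5.774.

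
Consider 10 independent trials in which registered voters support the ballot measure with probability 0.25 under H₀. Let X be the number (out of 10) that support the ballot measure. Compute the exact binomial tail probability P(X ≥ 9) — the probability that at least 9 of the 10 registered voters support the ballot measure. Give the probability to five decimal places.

P = 0.00003

X is binomial with n = 10 and p = 0.25.
P(X ≥ 9) = C(10,9)·0.25^9·0.75^1 + C(10,10)·0.25^10·0.75^0.
= 0.000029 + 0.000001 = 0.00003.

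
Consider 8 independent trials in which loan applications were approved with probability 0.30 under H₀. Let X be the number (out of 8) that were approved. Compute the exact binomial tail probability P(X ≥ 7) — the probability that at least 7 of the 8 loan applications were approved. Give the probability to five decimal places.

P = 0.00129

X is binomial with n = 8 and p = 0.30.
P(X ≥ 7) = C(8,7)·0.30^7·0.70^1 + C(8,8)·0.30^8·0.70^0.
= 0.001225 + 0.000066 = 0.00129.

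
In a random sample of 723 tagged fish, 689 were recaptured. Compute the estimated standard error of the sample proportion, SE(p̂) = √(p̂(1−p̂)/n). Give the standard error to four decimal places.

SE = 0.0079

Sample proportion p̂ = 689/723 = 0.95297.
p̂(1−p̂) = 0.044818.
SE = √(0.044818/723) = 0.0079.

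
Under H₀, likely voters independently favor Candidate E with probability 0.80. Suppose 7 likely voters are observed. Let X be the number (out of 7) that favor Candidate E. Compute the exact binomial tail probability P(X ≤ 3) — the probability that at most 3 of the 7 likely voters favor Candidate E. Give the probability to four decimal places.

P = 0.0333

X is binomial with n = 7 and p = 0.80.
P(X ≤ 3) = C(7,0)·0.80^0·0.20^7 + C(7,1)·0.80^1·0.20^6 + C(7,2)·0.80^2·0.20^5 + C(7,3)·0.80^3·0.20^4.
= 0.000013 + 0.000358 + 0.004301 + 0.028672 = 0.0333.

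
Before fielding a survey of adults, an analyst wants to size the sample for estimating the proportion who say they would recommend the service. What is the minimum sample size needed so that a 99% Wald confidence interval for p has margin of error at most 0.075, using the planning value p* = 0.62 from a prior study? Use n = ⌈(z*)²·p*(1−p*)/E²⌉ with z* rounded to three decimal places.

The 99% critical value is z* = 2.576.
p*(1−p*) = 0.2356.
Required n before rounding: 6.635776 × 0.2356 / 0.075² = 277.936.
⌈277.936⌉ = 278.

n = 278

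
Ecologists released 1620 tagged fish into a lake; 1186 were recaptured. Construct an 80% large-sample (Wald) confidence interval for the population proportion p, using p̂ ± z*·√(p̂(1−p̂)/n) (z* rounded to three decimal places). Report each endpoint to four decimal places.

With x = 1186 successes in n = 1620, p̂ = 0.73210.
SE(p̂) = √(0.73210·0.26790/1620) = 0.011003.
For 80% confidence, z* = 1.282.
Margin = 1.282·0.011003 = 0.01411.
Interval: 0.73210 ± 0.01411 → (0.7180, 0.7462).

(0.7180, 0.7462)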